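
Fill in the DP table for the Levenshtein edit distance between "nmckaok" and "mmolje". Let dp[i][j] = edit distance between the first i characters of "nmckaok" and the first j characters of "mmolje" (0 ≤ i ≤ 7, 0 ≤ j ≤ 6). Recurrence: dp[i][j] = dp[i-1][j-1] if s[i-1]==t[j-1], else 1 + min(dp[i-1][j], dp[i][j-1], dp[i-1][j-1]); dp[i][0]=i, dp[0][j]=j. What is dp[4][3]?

   ''  m  m  o  l  j  e
''  0  1  2  3  4  5  6
 n  1  1  2  3  4  5  6
 m  2  1  1  2  3  4  5
 c  3  2  2  2  3  4  5
 k  4  3  3  3  3  4  5
 a  5  4  4  4  4  4  5
 o  6  5  5  4  5  5  5
 k  7  6  6  5  5  6  6

3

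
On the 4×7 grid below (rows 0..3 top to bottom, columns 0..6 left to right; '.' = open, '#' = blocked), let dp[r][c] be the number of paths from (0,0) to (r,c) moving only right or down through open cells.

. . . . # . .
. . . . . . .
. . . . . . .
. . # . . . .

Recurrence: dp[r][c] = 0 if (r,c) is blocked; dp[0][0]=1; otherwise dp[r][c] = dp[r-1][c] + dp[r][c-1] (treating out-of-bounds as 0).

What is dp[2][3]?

r\c   0   1   2   3   4   5   6
  0   1   1   1   1   0   0   0
  1   1   2   3   4   4   4   4
  2   1   3   6  10  14  18  22
  3   1   4   0  10  24  42  64

10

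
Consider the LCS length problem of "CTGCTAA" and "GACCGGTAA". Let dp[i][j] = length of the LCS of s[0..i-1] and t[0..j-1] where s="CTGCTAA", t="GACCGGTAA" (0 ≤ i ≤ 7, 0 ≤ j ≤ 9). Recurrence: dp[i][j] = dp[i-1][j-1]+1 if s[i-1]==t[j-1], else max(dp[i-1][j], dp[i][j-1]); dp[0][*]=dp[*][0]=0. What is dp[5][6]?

2

   ''  G  A  C  C  G  G  T  A  A
''  0  0  0  0  0  0  0  0  0  0
 C  0  0  0  1  1  1  1  1  1  1
 T  0  0  0  1  1  1  1  2  2  2
 G  0  1  1  1  1  2  2  2  2  2
 C  0  1  1  2  2  2  2  2  2  2
 T  0  1  1  2  2  2  2  3  3  3
 A  0  1  2  2  2  2  2  3  4  4
 A  0  1  2  2  2  2  2  3  4  5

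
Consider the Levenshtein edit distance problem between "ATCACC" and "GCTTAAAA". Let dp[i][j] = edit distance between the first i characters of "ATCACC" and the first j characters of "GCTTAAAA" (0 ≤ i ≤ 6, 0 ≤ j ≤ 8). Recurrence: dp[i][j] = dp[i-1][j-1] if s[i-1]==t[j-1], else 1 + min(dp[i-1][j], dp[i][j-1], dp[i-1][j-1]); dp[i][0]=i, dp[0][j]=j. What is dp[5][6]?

   ''  G  C  T  T  A  A  A  A
''  0  1  2  3  4  5  6  7  8
 A  1  1  2  3  4  4  5  6  7
 T  2  2  2  2  3  4  5  6  7
 C  3  3  2  3  3  4  5  6  7
 A  4  4  3  3  4  3  4  5  6
 C  5  5  4  4  4  4  4  5  6
 C  6  6  5  5  5  5  5  5  6

4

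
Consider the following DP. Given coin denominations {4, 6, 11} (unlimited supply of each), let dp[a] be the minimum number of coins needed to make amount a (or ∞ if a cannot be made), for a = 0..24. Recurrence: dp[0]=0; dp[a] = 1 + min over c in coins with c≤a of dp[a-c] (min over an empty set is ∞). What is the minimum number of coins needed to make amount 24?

 a  0  1  2  3  4  5  6  7  8  9 10 11 12 13 14 15 16 17 18 19 20 21 22 23 24
dp  0  -  -  -  1  -  1  -  2  -  2  1  2  -  3  2  3  2  3  3  4  3  2  3  4
(- denotes ∞ / unreachable)

4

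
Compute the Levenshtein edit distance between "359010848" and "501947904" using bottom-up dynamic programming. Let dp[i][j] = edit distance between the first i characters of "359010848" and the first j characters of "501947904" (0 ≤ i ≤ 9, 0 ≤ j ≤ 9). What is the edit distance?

8

   ''  5  0  1  9  4  7  9  0  4
''  0  1  2  3  4  5  6  7  8  9
 3  1  1  2  3  4  5  6  7  8  9
 5  2  1  2  3  4  5  6  7  8  9
 9  3  2  2  3  3  4  5  6  7  8
 0  4  3  2  3  4  4  5  6  6  7
 1  5  4  3  2  3  4  5  6  7  7
 0  6  5  4  3  3  4  5  6  6  7
 8  7  6  5  4  4  4  5  6  7  7
 4  8  7  6  5  5  4  5  6  7  7
 8  9  8  7  6  6  5  5  6  7  8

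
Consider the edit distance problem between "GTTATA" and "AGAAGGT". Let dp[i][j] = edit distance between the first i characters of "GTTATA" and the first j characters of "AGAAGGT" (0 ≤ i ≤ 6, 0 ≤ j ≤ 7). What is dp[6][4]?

4

   ''  A  G  A  A  G  G  T
''  0  1  2  3  4  5  6  7
 G  1  1  1  2  3  4  5  6
 T  2  2  2  2  3  4  5  5
 T  3  3  3  3  3  4  5  5
 A  4  3  4  3  3  4  5  6
 T  5  4  4  4  4  4  5  5
 A  6  5  5  4  4  5  5  6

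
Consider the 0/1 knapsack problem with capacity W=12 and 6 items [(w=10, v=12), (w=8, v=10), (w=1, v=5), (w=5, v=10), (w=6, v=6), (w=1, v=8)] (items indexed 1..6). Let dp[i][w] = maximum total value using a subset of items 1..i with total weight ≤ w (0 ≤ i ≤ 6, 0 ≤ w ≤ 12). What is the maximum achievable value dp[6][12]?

25

i\w   0   1   2   3   4   5   6   7   8   9  10  11  12
  0   0   0   0   0   0   0   0   0   0   0   0   0   0
  1   0   0   0   0   0   0   0   0   0   0  12  12  12
  2   0   0   0   0   0   0   0   0  10  10  12  12  12
  3   0   5   5   5   5   5   5   5  10  15  15  17  17
  4   0   5   5   5   5  10  15  15  15  15  15  17  17
  5   0   5   5   5   5  10  15  15  15  15  15  17  21
  6   0   8  13  13  13  13  18  23  23  23  23  23  25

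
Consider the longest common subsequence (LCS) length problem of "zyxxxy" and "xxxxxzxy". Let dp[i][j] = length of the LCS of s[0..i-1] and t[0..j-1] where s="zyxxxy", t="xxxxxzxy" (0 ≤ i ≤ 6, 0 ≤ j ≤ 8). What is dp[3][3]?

1

   ''  x  x  x  x  x  z  x  y
''  0  0  0  0  0  0  0  0  0
 z  0  0  0  0  0  0  1  1  1
 y  0  0  0  0  0  0  1  1  2
 x  0  1  1  1  1  1  1  2  2
 x  0  1  2  2  2  2  2  2  2
 x  0  1  2  3  3  3  3  3  3
 y  0  1  2  3  3  3  3  3  4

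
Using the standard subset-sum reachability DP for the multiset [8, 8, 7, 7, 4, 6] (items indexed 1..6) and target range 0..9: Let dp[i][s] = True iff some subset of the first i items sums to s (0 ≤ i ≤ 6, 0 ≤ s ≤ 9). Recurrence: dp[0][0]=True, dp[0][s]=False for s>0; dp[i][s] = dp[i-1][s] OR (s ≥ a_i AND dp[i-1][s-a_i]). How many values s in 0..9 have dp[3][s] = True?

i\s   0   1   2   3   4   5   6   7   8   9
  0   T   F   F   F   F   F   F   F   F   F
  1   T   F   F   F   F   F   F   F   T   F
  2   T   F   F   F   F   F   F   F   T   F
  3   T   F   F   F   F   F   F   T   T   F
  4   T   F   F   F   F   F   F   T   T   F
  5   T   F   F   F   T   F   F   T   T   F
  6   T   F   F   F   T   F   T   T   T   F

3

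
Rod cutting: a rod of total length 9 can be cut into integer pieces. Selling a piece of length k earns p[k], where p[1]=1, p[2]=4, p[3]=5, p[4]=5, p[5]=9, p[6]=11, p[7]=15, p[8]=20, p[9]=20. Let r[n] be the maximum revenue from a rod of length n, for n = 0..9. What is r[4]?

   n    0    1    2    3    4    5    6    7    8    9
r[n]    0    1    4    5    8    9   12   15   20   21

8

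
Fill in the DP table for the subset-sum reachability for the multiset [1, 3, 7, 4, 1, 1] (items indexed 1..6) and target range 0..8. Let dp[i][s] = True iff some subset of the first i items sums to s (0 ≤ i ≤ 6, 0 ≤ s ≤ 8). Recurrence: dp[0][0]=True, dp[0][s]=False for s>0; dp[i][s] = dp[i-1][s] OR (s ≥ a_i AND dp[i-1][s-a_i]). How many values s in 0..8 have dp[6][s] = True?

9

i\s   0   1   2   3   4   5   6   7   8
  0   T   F   F   F   F   F   F   F   F
  1   T   T   F   F   F   F   F   F   F
  2   T   T   F   T   T   F   F   F   F
  3   T   T   F   T   T   F   F   T   T
  4   T   T   F   T   T   T   F   T   T
  5   T   T   T   T   T   T   T   T   T
  6   T   T   T   T   T   T   T   T   T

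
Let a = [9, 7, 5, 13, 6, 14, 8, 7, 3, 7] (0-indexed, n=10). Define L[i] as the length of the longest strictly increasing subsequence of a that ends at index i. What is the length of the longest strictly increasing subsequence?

   i    0    1    2    3    4    5    6    7    8    9
a[i]    9    7    5   13    6   14    8    7    3    7
L[i]    1    1    1    2    2    3    3    3    1    3

3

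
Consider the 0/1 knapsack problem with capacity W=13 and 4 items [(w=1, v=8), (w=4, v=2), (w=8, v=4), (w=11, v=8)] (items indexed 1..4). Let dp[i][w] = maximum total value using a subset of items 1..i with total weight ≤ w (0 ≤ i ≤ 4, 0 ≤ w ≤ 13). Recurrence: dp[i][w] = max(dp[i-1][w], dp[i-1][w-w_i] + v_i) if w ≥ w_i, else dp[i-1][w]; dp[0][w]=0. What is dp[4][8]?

10

i\w   0   1   2   3   4   5   6   7   8   9  10  11  12  13
  0   0   0   0   0   0   0   0   0   0   0   0   0   0   0
  1   0   8   8   8   8   8   8   8   8   8   8   8   8   8
  2   0   8   8   8   8  10  10  10  10  10  10  10  10  10
  3   0   8   8   8   8  10  10  10  10  12  12  12  12  14
  4   0   8   8   8   8  10  10  10  10  12  12  12  16  16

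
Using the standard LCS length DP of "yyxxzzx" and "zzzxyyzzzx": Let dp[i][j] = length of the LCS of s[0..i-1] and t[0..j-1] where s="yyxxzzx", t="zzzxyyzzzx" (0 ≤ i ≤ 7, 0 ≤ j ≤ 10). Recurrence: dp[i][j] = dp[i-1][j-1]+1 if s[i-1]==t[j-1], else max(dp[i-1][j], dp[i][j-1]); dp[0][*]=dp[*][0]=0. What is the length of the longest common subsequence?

   ''  z  z  z  x  y  y  z  z  z  x
''  0  0  0  0  0  0  0  0  0  0  0
 y  0  0  0  0  0  1  1  1  1  1  1
 y  0  0  0  0  0  1  2  2  2  2  2
 x  0  0  0  0  1  1  2  2  2  2  3
 x  0  0  0  0  1  1  2  2  2  2  3
 z  0  1  1  1  1  1  2  3  3  3  3
 z  0  1  2  2  2  2  2  3  4  4  4
 x  0  1  2  2  3  3  3  3  4  4  5

5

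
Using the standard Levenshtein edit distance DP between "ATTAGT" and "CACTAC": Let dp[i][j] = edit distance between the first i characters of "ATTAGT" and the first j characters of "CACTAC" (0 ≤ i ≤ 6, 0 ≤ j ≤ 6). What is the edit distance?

   ''  C  A  C  T  A  C
''  0  1  2  3  4  5  6
 A  1  1  1  2  3  4  5
 T  2  2  2  2  2  3  4
 T  3  3  3  3  2  3  4
 A  4  4  3  4  3  2  3
 G  5  5  4  4  4  3  3
 T  6  6  5  5  4  4  4

4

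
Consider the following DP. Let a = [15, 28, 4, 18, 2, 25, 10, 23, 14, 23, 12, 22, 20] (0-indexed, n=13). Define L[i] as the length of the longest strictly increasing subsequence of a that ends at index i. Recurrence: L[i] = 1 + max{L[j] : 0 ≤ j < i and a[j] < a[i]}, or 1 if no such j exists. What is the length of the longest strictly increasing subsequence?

4

   i    0    1    2    3    4    5    6    7    8    9   10   11   12
a[i]   15   28    4   18    2   25   10   23   14   23   12   22   20
L[i]    1    2    1    2    1    3    2    3    3    4    3    4    4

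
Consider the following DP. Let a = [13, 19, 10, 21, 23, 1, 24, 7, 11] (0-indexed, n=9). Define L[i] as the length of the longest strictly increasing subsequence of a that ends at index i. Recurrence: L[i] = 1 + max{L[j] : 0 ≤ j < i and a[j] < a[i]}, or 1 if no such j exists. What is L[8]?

3

   i    0    1    2    3    4    5    6    7    8
a[i]   13   19   10   21   23    1   24    7   11
L[i]    1    2    1    3    4    1    5    2    3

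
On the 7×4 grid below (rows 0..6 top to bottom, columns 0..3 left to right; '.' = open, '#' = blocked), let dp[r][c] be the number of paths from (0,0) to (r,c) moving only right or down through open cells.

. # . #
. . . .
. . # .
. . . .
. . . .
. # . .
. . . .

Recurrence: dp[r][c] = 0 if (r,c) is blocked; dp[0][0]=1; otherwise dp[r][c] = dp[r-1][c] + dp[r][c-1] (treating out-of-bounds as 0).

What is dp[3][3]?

r\c   0   1   2   3
  0   1   0   0   0
  1   1   1   1   1
  2   1   2   0   1
  3   1   3   3   4
  4   1   4   7  11
  5   1   0   7  18
  6   1   1   8  26

4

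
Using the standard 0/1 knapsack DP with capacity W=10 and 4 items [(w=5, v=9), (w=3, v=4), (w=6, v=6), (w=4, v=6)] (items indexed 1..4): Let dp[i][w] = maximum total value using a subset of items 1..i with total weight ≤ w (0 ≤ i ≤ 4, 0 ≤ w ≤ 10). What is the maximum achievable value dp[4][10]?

15

i\w   0   1   2   3   4   5   6   7   8   9  10
  0   0   0   0   0   0   0   0   0   0   0   0
  1   0   0   0   0   0   9   9   9   9   9   9
  2   0   0   0   4   4   9   9   9  13  13  13
  3   0   0   0   4   4   9   9   9  13  13  13
  4   0   0   0   4   6   9   9  10  13  15  15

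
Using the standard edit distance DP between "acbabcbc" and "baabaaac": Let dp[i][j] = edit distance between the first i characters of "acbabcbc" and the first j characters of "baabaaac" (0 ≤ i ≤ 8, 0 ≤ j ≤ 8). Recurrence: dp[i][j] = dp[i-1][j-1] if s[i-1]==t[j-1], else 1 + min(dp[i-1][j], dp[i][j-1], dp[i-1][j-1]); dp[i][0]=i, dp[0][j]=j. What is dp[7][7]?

   ''  b  a  a  b  a  a  a  c
''  0  1  2  3  4  5  6  7  8
 a  1  1  1  2  3  4  5  6  7
 c  2  2  2  2  3  4  5  6  6
 b  3  2  3  3  2  3  4  5  6
 a  4  3  2  3  3  2  3  4  5
 b  5  4  3  3  3  3  3  4  5
 c  6  5  4  4  4  4  4  4  4
 b  7  6  5  5  4  5  5  5  5
 c  8  7  6  6  5  5  6  6  5

5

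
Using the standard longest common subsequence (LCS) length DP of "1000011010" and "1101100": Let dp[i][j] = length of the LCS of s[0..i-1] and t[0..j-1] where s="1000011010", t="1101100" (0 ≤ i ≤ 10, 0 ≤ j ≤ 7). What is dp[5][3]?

2

   ''  1  1  0  1  1  0  0
''  0  0  0  0  0  0  0  0
 1  0  1  1  1  1  1  1  1
 0  0  1  1  2  2  2  2  2
 0  0  1  1  2  2  2  3  3
 0  0  1  1  2  2  2  3  4
 0  0  1  1  2  2  2  3  4
 1  0  1  2  2  3  3  3  4
 1  0  1  2  2  3  4  4  4
 0  0  1  2  3  3  4  5  5
 1  0  1  2  3  4  4  5  5
 0  0  1  2  3  4  4  5  6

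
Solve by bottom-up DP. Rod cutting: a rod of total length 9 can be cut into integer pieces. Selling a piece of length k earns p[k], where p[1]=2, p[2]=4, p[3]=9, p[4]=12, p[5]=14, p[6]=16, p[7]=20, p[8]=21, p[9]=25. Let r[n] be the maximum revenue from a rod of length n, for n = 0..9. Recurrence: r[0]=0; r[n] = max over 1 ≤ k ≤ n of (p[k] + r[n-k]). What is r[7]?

   n    0    1    2    3    4    5    6    7    8    9
r[n]    0    2    4    9   12   14   18   21   24   27

21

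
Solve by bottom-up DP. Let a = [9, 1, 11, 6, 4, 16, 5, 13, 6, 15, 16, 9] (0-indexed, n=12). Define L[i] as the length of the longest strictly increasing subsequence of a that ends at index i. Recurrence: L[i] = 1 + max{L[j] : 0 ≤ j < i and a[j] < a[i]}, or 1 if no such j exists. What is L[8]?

4

   i    0    1    2    3    4    5    6    7    8    9   10   11
a[i]    9    1   11    6    4   16    5   13    6   15   16    9
L[i]    1    1    2    2    2    3    3    4    4    5    6    5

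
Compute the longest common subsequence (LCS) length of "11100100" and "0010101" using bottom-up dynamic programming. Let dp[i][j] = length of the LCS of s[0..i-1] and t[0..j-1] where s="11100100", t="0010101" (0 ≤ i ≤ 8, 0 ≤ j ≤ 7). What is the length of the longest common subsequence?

   ''  0  0  1  0  1  0  1
''  0  0  0  0  0  0  0  0
 1  0  0  0  1  1  1  1  1
 1  0  0  0  1  1  2  2  2
 1  0  0  0  1  1  2  2  3
 0  0  1  1  1  2  2  3  3
 0  0  1  2  2  2  2  3  3
 1  0  1  2  3  3  3  3  4
 0  0  1  2  3  4  4  4  4
 0  0  1  2  3  4  4  5  5

5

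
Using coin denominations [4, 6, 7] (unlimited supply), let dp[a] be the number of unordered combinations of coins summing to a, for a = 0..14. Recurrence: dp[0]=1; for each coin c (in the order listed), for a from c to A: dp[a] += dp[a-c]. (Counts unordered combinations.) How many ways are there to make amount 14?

2

after  coin     0     1     2     3     4     5     6     7     8     9    10    11    12    13    14
          4     1     0     0     0     1     0     0     0     1     0     0     0     1     0     0
          6     1     0     0     0     1     0     1     0     1     0     1     0     2     0     1
          7     1     0     0     0     1     0     1     1     1     0     1     1     2     1     2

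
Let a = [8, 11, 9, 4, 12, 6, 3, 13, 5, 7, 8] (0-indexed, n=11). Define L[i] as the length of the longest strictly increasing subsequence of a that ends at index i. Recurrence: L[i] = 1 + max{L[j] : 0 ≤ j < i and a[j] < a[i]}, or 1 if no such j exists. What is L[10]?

   i    0    1    2    3    4    5    6    7    8    9   10
a[i]    8   11    9    4   12    6    3   13    5    7    8
L[i]    1    2    2    1    3    2    1    4    2    3    4

4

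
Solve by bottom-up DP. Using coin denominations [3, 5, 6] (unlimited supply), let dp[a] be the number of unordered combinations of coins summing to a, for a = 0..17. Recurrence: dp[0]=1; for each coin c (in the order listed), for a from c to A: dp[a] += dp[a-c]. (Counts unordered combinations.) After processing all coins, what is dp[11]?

2

after  coin     0     1     2     3     4     5     6     7     8     9    10    11    12    13    14    15    16    17
          3     1     0     0     1     0     0     1     0     0     1     0     0     1     0     0     1     0     0
          5     1     0     0     1     0     1     1     0     1     1     1     1     1     1     1     2     1     1
          6     1     0     0     1     0     1     2     0     1     2     1     2     3     1     2     4     2     3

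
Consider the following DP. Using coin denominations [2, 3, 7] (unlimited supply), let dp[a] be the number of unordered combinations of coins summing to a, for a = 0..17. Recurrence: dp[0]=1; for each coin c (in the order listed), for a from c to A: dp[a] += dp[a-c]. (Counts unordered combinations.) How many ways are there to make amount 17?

6

after  coin     0     1     2     3     4     5     6     7     8     9    10    11    12    13    14    15    16    17
          2     1     0     1     0     1     0     1     0     1     0     1     0     1     0     1     0     1     0
          3     1     0     1     1     1     1     2     1     2     2     2     2     3     2     3     3     3     3
          7     1     0     1     1     1     1     2     2     2     3     3     3     4     4     5     5     6     6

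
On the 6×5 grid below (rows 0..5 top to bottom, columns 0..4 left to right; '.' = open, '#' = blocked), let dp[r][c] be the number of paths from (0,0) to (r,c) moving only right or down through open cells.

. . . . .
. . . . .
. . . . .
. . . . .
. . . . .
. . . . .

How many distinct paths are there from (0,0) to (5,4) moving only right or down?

r\c   0   1   2   3   4
  0   1   1   1   1   1
  1   1   2   3   4   5
  2   1   3   6  10  15
  3   1   4  10  20  35
  4   1   5  15  35  70
  5   1   6  21  56 126

126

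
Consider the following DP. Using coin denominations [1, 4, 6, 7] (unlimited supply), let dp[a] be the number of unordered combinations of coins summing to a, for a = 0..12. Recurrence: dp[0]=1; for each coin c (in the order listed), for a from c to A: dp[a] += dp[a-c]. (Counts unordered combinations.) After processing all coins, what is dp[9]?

after  coin     0     1     2     3     4     5     6     7     8     9    10    11    12
          1     1     1     1     1     1     1     1     1     1     1     1     1     1
          4     1     1     1     1     2     2     2     2     3     3     3     3     4
          6     1     1     1     1     2     2     3     3     4     4     5     5     7
          7     1     1     1     1     2     2     3     4     5     5     6     7     9

5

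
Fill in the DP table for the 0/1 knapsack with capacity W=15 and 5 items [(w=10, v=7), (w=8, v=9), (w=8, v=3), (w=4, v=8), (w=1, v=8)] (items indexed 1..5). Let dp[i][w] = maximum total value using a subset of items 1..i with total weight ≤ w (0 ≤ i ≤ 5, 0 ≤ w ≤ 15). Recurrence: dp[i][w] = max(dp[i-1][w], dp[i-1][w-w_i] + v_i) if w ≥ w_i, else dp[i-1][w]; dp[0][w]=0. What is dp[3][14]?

i\w   0   1   2   3   4   5   6   7   8   9  10  11  12  13  14  15
  0   0   0   0   0   0   0   0   0   0   0   0   0   0   0   0   0
  1   0   0   0   0   0   0   0   0   0   0   7   7   7   7   7   7
  2   0   0   0   0   0   0   0   0   9   9   9   9   9   9   9   9
  3   0   0   0   0   0   0   0   0   9   9   9   9   9   9   9   9
  4   0   0   0   0   8   8   8   8   9   9   9   9  17  17  17  17
  5   0   8   8   8   8  16  16  16  16  17  17  17  17  25  25  25

9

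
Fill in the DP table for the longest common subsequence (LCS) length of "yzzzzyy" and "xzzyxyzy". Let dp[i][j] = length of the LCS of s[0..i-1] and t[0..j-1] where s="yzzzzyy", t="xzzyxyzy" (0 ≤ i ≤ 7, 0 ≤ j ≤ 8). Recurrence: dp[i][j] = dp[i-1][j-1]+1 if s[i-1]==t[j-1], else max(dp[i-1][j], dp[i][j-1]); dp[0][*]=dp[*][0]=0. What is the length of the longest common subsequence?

4

   ''  x  z  z  y  x  y  z  y
''  0  0  0  0  0  0  0  0  0
 y  0  0  0  0  1  1  1  1  1
 z  0  0  1  1  1  1  1  2  2
 z  0  0  1  2  2  2  2  2  2
 z  0  0  1  2  2  2  2  3  3
 z  0  0  1  2  2  2  2  3  3
 y  0  0  1  2  3  3  3  3  4
 y  0  0  1  2  3  3  4  4  4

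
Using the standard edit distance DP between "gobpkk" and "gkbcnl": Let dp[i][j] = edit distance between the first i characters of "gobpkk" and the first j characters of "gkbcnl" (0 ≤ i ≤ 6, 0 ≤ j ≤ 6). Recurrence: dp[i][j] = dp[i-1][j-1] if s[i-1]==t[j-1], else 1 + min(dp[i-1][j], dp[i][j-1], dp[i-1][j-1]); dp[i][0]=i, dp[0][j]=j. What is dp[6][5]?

4

   ''  g  k  b  c  n  l
''  0  1  2  3  4  5  6
 g  1  0  1  2  3  4  5
 o  2  1  1  2  3  4  5
 b  3  2  2  1  2  3  4
 p  4  3  3  2  2  3  4
 k  5  4  3  3  3  3  4
 k  6  5  4  4  4  4  4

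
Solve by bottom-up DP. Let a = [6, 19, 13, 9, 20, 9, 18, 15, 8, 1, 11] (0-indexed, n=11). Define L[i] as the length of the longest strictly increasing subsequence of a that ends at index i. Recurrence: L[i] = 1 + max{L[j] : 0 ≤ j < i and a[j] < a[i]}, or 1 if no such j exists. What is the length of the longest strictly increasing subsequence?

3

   i    0    1    2    3    4    5    6    7    8    9   10
a[i]    6   19   13    9   20    9   18   15    8    1   11
L[i]    1    2    2    2    3    2    3    3    2    1    3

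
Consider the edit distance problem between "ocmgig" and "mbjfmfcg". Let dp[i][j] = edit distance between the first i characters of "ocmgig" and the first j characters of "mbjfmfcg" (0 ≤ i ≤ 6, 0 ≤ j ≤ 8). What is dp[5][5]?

   ''  m  b  j  f  m  f  c  g
''  0  1  2  3  4  5  6  7  8
 o  1  1  2  3  4  5  6  7  8
 c  2  2  2  3  4  5  6  6  7
 m  3  2  3  3  4  4  5  6  7
 g  4  3  3  4  4  5  5  6  6
 i  5  4  4  4  5  5  6  6  7
 g  6  5  5  5  5  6  6  7  6

5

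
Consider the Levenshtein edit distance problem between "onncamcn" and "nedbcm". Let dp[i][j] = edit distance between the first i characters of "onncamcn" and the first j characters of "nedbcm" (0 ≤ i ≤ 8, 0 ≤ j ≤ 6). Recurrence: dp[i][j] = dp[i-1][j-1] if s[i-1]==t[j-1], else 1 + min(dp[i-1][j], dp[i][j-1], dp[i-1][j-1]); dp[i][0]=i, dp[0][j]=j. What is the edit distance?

6

   ''  n  e  d  b  c  m
''  0  1  2  3  4  5  6
 o  1  1  2  3  4  5  6
 n  2  1  2  3  4  5  6
 n  3  2  2  3  4  5  6
 c  4  3  3  3  4  4  5
 a  5  4  4  4  4  5  5
 m  6  5  5  5  5  5  5
 c  7  6  6  6  6  5  6
 n  8  7  7  7  7  6  6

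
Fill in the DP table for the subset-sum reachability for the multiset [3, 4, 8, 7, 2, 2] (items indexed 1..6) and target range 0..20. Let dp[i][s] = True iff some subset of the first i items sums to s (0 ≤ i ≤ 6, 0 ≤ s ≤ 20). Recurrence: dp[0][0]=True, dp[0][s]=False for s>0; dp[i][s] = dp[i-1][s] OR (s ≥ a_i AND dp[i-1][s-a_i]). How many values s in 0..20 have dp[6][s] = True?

20

i\s   0   1   2   3   4   5   6   7   8   9  10  11  12  13  14  15  16  17  18  19  20
  0   T   F   F   F   F   F   F   F   F   F   F   F   F   F   F   F   F   F   F   F   F
  1   T   F   F   T   F   F   F   F   F   F   F   F   F   F   F   F   F   F   F   F   F
  2   T   F   F   T   T   F   F   T   F   F   F   F   F   F   F   F   F   F   F   F   F
  3   T   F   F   T   T   F   F   T   T   F   F   T   T   F   F   T   F   F   F   F   F
  4   T   F   F   T   T   F   F   T   T   F   T   T   T   F   T   T   F   F   T   T   F
  5   T   F   T   T   T   T   T   T   T   T   T   T   T   T   T   T   T   T   T   T   T
  6   T   F   T   T   T   T   T   T   T   T   T   T   T   T   T   T   T   T   T   T   T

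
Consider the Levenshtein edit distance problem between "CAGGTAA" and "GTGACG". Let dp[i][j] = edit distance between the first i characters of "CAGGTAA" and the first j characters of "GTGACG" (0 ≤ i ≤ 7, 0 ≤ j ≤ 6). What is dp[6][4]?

   ''  G  T  G  A  C  G
''  0  1  2  3  4  5  6
 C  1  1  2  3  4  4  5
 A  2  2  2  3  3  4  5
 G  3  2  3  2  3  4  4
 G  4  3  3  3  3  4  4
 T  5  4  3  4  4  4  5
 A  6  5  4  4  4  5  5
 A  7  6  5  5  4  5  6

4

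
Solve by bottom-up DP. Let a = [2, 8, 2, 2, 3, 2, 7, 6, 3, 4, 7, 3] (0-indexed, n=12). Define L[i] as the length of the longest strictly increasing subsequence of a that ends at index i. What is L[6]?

3

   i    0    1    2    3    4    5    6    7    8    9   10   11
a[i]    2    8    2    2    3    2    7    6    3    4    7    3
L[i]    1    2    1    1    2    1    3    3    2    3    4    2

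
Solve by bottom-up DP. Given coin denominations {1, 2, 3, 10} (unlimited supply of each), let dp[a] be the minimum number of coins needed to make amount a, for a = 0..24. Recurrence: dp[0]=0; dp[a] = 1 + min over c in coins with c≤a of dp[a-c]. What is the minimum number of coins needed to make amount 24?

4

 a  0  1  2  3  4  5  6  7  8  9 10 11 12 13 14 15 16 17 18 19 20 21 22 23 24
dp  0  1  1  1  2  2  2  3  3  3  1  2  2  2  3  3  3  4  4  4  2  3  3  3  4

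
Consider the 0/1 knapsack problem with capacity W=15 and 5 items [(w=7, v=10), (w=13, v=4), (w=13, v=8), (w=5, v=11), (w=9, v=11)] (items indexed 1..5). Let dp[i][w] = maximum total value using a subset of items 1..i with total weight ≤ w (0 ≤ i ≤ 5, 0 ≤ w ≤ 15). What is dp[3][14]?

i\w   0   1   2   3   4   5   6   7   8   9  10  11  12  13  14  15
  0   0   0   0   0   0   0   0   0   0   0   0   0   0   0   0   0
  1   0   0   0   0   0   0   0  10  10  10  10  10  10  10  10  10
  2   0   0   0   0   0   0   0  10  10  10  10  10  10  10  10  10
  3   0   0   0   0   0   0   0  10  10  10  10  10  10  10  10  10
  4   0   0   0   0   0  11  11  11  11  11  11  11  21  21  21  21
  5   0   0   0   0   0  11  11  11  11  11  11  11  21  21  22  22

10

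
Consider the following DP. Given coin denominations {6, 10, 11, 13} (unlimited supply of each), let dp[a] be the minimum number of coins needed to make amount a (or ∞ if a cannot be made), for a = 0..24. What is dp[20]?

2

 a  0  1  2  3  4  5  6  7  8  9 10 11 12 13 14 15 16 17 18 19 20 21 22 23 24
dp  0  -  -  -  -  -  1  -  -  -  1  1  2  1  -  -  2  2  3  2  2  2  2  2  2
(- denotes ∞ / unreachable)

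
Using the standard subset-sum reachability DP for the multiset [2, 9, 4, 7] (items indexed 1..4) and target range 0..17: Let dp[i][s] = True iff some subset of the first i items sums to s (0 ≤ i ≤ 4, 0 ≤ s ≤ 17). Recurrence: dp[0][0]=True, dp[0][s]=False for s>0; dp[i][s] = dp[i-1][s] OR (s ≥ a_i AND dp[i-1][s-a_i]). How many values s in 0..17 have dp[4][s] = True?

i\s   0   1   2   3   4   5   6   7   8   9  10  11  12  13  14  15  16  17
  0   T   F   F   F   F   F   F   F   F   F   F   F   F   F   F   F   F   F
  1   T   F   T   F   F   F   F   F   F   F   F   F   F   F   F   F   F   F
  2   T   F   T   F   F   F   F   F   F   T   F   T   F   F   F   F   F   F
  3   T   F   T   F   T   F   T   F   F   T   F   T   F   T   F   T   F   F
  4   T   F   T   F   T   F   T   T   F   T   F   T   F   T   F   T   T   F

10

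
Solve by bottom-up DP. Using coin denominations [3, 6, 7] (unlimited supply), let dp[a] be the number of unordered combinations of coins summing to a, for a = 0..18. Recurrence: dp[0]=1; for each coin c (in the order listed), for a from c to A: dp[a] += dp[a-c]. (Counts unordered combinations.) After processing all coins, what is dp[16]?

after  coin     0     1     2     3     4     5     6     7     8     9    10    11    12    13    14    15    16    17    18
          3     1     0     0     1     0     0     1     0     0     1     0     0     1     0     0     1     0     0     1
          6     1     0     0     1     0     0     2     0     0     2     0     0     3     0     0     3     0     0     4
          7     1     0     0     1     0     0     2     1     0     2     1     0     3     2     1     3     2     1     4

2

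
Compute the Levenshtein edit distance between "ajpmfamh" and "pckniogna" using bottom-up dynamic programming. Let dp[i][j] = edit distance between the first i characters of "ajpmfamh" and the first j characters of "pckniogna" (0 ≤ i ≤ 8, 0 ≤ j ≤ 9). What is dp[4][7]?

7

   ''  p  c  k  n  i  o  g  n  a
''  0  1  2  3  4  5  6  7  8  9
 a  1  1  2  3  4  5  6  7  8  8
 j  2  2  2  3  4  5  6  7  8  9
 p  3  2  3  3  4  5  6  7  8  9
 m  4  3  3  4  4  5  6  7  8  9
 f  5  4  4  4  5  5  6  7  8  9
 a  6  5  5  5  5  6  6  7  8  8
 m  7  6  6  6  6  6  7  7  8  9
 h  8  7  7  7  7  7  7  8  8  9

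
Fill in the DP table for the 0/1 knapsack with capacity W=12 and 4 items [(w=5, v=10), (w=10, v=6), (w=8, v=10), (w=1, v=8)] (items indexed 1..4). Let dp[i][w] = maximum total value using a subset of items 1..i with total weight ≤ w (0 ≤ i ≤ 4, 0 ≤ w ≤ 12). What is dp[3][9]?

i\w   0   1   2   3   4   5   6   7   8   9  10  11  12
  0   0   0   0   0   0   0   0   0   0   0   0   0   0
  1   0   0   0   0   0  10  10  10  10  10  10  10  10
  2   0   0   0   0   0  10  10  10  10  10  10  10  10
  3   0   0   0   0   0  10  10  10  10  10  10  10  10
  4   0   8   8   8   8  10  18  18  18  18  18  18  18

10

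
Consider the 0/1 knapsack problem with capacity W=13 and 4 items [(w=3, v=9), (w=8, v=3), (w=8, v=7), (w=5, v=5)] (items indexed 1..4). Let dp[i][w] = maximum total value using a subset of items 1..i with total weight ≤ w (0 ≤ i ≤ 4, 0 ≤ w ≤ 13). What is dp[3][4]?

i\w   0   1   2   3   4   5   6   7   8   9  10  11  12  13
  0   0   0   0   0   0   0   0   0   0   0   0   0   0   0
  1   0   0   0   9   9   9   9   9   9   9   9   9   9   9
  2   0   0   0   9   9   9   9   9   9   9   9  12  12  12
  3   0   0   0   9   9   9   9   9   9   9   9  16  16  16
  4   0   0   0   9   9   9   9   9  14  14  14  16  16  16

9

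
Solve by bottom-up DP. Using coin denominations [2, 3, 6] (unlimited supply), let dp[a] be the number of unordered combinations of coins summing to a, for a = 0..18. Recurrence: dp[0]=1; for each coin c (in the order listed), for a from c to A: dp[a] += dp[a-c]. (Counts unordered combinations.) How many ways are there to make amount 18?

after  coin     0     1     2     3     4     5     6     7     8     9    10    11    12    13    14    15    16    17    18
          2     1     0     1     0     1     0     1     0     1     0     1     0     1     0     1     0     1     0     1
          3     1     0     1     1     1     1     2     1     2     2     2     2     3     2     3     3     3     3     4
          6     1     0     1     1     1     1     3     1     3     3     3     3     6     3     6     6     6     6    10

10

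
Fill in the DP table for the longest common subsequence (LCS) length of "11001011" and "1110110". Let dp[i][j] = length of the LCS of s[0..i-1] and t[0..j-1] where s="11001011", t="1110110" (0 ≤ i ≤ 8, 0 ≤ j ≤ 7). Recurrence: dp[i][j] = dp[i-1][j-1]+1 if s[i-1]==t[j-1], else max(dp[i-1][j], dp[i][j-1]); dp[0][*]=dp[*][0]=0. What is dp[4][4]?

3

   ''  1  1  1  0  1  1  0
''  0  0  0  0  0  0  0  0
 1  0  1  1  1  1  1  1  1
 1  0  1  2  2  2  2  2  2
 0  0  1  2  2  3  3  3  3
 0  0  1  2  2  3  3  3  4
 1  0  1  2  3  3  4  4  4
 0  0  1  2  3  4  4  4  5
 1  0  1  2  3  4  5  5  5
 1  0  1  2  3  4  5  6  6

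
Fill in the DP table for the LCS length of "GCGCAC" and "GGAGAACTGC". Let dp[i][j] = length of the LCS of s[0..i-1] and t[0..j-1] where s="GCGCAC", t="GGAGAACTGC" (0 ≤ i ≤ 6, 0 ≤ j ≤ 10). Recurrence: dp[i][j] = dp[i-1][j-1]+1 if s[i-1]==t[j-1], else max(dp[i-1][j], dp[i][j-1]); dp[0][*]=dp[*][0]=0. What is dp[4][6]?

   ''  G  G  A  G  A  A  C  T  G  C
''  0  0  0  0  0  0  0  0  0  0  0
 G  0  1  1  1  1  1  1  1  1  1  1
 C  0  1  1  1  1  1  1  2  2  2  2
 G  0  1  2  2  2  2  2  2  2  3  3
 C  0  1  2  2  2  2  2  3  3  3  4
 A  0  1  2  3  3  3  3  3  3  3  4
 C  0  1  2  3  3  3  3  4  4  4  4

2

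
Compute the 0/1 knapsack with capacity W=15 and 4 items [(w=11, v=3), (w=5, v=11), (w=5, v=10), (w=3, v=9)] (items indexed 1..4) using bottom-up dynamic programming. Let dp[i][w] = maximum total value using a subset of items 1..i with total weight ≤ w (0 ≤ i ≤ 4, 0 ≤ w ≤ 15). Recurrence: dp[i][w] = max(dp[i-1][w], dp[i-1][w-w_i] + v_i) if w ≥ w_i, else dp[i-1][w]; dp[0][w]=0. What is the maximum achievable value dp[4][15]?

i\w   0   1   2   3   4   5   6   7   8   9  10  11  12  13  14  15
  0   0   0   0   0   0   0   0   0   0   0   0   0   0   0   0   0
  1   0   0   0   0   0   0   0   0   0   0   0   3   3   3   3   3
  2   0   0   0   0   0  11  11  11  11  11  11  11  11  11  11  11
  3   0   0   0   0   0  11  11  11  11  11  21  21  21  21  21  21
  4   0   0   0   9   9  11  11  11  20  20  21  21  21  30  30  30

30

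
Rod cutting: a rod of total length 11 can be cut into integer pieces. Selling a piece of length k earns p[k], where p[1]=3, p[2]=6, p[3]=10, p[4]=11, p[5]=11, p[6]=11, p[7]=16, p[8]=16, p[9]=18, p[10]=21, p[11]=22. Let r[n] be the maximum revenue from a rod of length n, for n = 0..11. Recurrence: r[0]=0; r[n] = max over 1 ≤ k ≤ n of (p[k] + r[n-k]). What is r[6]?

20

   n    0    1    2    3    4    5    6    7    8    9   10   11
r[n]    0    3    6   10   13   16   20   23   26   30   33   36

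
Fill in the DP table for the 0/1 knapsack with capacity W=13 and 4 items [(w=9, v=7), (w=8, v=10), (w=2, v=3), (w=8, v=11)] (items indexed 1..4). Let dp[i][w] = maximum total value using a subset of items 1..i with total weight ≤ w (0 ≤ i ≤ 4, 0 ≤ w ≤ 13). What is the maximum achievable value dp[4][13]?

i\w   0   1   2   3   4   5   6   7   8   9  10  11  12  13
  0   0   0   0   0   0   0   0   0   0   0   0   0   0   0
  1   0   0   0   0   0   0   0   0   0   7   7   7   7   7
  2   0   0   0   0   0   0   0   0  10  10  10  10  10  10
  3   0   0   3   3   3   3   3   3  10  10  13  13  13  13
  4   0   0   3   3   3   3   3   3  11  11  14  14  14  14

14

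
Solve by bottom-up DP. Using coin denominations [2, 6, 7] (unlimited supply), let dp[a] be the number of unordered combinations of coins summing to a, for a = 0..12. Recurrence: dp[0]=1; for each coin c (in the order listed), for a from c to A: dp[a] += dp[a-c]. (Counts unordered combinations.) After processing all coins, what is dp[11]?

after  coin     0     1     2     3     4     5     6     7     8     9    10    11    12
          2     1     0     1     0     1     0     1     0     1     0     1     0     1
          6     1     0     1     0     1     0     2     0     2     0     2     0     3
          7     1     0     1     0     1     0     2     1     2     1     2     1     3

1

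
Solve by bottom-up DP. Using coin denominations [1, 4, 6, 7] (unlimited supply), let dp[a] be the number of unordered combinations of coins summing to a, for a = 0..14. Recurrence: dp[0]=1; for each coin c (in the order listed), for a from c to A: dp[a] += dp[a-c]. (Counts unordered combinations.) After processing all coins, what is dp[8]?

after  coin     0     1     2     3     4     5     6     7     8     9    10    11    12    13    14
          1     1     1     1     1     1     1     1     1     1     1     1     1     1     1     1
          4     1     1     1     1     2     2     2     2     3     3     3     3     4     4     4
          6     1     1     1     1     2     2     3     3     4     4     5     5     7     7     8
          7     1     1     1     1     2     2     3     4     5     5     6     7     9    10    12

5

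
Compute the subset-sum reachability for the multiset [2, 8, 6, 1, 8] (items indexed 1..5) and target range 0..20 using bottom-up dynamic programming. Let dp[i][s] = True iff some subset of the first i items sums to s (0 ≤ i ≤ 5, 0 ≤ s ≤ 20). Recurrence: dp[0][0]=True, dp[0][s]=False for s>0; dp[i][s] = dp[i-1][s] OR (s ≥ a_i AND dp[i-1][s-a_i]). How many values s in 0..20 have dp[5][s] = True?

16

i\s   0   1   2   3   4   5   6   7   8   9  10  11  12  13  14  15  16  17  18  19  20
  0   T   F   F   F   F   F   F   F   F   F   F   F   F   F   F   F   F   F   F   F   F
  1   T   F   T   F   F   F   F   F   F   F   F   F   F   F   F   F   F   F   F   F   F
  2   T   F   T   F   F   F   F   F   T   F   T   F   F   F   F   F   F   F   F   F   F
  3   T   F   T   F   F   F   T   F   T   F   T   F   F   F   T   F   T   F   F   F   F
  4   T   T   T   T   F   F   T   T   T   T   T   T   F   F   T   T   T   T   F   F   F
  5   T   T   T   T   F   F   T   T   T   T   T   T   F   F   T   T   T   T   T   T   F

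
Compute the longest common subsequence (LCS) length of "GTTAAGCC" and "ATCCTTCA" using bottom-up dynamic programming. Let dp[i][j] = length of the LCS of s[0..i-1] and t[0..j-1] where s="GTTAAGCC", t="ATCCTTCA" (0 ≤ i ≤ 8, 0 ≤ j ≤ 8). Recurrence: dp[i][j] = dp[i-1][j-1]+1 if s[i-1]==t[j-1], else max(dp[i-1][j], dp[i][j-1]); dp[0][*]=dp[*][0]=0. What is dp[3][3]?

1

   ''  A  T  C  C  T  T  C  A
''  0  0  0  0  0  0  0  0  0
 G  0  0  0  0  0  0  0  0  0
 T  0  0  1  1  1  1  1  1  1
 T  0  0  1  1  1  2  2  2  2
 A  0  1  1  1  1  2  2  2  3
 A  0  1  1  1  1  2  2  2  3
 G  0  1  1  1  1  2  2  2  3
 C  0  1  1  2  2  2  2  3  3
 C  0  1  1  2  3  3  3  3  3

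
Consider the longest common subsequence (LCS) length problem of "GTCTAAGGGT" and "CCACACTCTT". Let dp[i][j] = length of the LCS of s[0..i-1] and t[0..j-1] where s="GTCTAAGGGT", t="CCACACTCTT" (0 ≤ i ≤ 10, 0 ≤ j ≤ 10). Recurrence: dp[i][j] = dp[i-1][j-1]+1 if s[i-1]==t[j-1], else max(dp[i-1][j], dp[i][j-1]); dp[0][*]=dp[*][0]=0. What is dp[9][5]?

   ''  C  C  A  C  A  C  T  C  T  T
''  0  0  0  0  0  0  0  0  0  0  0
 G  0  0  0  0  0  0  0  0  0  0  0
 T  0  0  0  0  0  0  0  1  1  1  1
 C  0  1  1  1  1  1  1  1  2  2  2
 T  0  1  1  1  1  1  1  2  2  3  3
 A  0  1  1  2  2  2  2  2  2  3  3
 A  0  1  1  2  2  3  3  3  3  3  3
 G  0  1  1  2  2  3  3  3  3  3  3
 G  0  1  1  2  2  3  3  3  3  3  3
 G  0  1  1  2  2  3  3  3  3  3  3
 T  0  1  1  2  2  3  3  4  4  4  4

3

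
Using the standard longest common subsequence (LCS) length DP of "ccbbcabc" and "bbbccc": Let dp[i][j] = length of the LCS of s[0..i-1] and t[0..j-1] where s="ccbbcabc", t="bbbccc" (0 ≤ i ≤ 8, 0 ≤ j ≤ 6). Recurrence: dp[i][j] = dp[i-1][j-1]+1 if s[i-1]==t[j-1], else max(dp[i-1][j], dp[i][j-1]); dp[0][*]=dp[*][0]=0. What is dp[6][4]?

   ''  b  b  b  c  c  c
''  0  0  0  0  0  0  0
 c  0  0  0  0  1  1  1
 c  0  0  0  0  1  2  2
 b  0  1  1  1  1  2  2
 b  0  1  2  2  2  2  2
 c  0  1  2  2  3  3  3
 a  0  1  2  2  3  3  3
 b  0  1  2  3  3  3  3
 c  0  1  2  3  4  4  4

3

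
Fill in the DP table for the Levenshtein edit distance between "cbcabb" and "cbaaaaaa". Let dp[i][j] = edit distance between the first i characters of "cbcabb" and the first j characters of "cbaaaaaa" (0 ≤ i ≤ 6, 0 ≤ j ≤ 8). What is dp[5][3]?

2

   ''  c  b  a  a  a  a  a  a
''  0  1  2  3  4  5  6  7  8
 c  1  0  1  2  3  4  5  6  7
 b  2  1  0  1  2  3  4  5  6
 c  3  2  1  1  2  3  4  5  6
 a  4  3  2  1  1  2  3  4  5
 b  5  4  3  2  2  2  3  4  5
 b  6  5  4  3  3  3  3  4  5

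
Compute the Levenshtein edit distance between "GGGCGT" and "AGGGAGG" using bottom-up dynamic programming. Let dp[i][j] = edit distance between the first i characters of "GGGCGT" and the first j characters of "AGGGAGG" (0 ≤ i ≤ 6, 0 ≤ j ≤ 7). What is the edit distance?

3

   ''  A  G  G  G  A  G  G
''  0  1  2  3  4  5  6  7
 G  1  1  1  2  3  4  5  6
 G  2  2  1  1  2  3  4  5
 G  3  3  2  1  1  2  3  4
 C  4  4  3  2  2  2  3  4
 G  5  5  4  3  2  3  2  3
 T  6  6  5  4  3  3  3  3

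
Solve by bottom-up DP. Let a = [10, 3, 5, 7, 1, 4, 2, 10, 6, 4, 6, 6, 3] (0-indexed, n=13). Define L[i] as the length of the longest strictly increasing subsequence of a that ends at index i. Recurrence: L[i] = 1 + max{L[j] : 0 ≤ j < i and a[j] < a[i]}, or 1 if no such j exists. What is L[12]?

   i    0    1    2    3    4    5    6    7    8    9   10   11   12
a[i]   10    3    5    7    1    4    2   10    6    4    6    6    3
L[i]    1    1    2    3    1    2    2    4    3    3    4    4    3

3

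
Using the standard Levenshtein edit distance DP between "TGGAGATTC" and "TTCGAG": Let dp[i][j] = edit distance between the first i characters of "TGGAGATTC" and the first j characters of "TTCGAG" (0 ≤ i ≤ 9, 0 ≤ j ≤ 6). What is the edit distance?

6

   ''  T  T  C  G  A  G
''  0  1  2  3  4  5  6
 T  1  0  1  2  3  4  5
 G  2  1  1  2  2  3  4
 G  3  2  2  2  2  3  3
 A  4  3  3  3  3  2  3
 G  5  4  4  4  3  3  2
 A  6  5  5  5  4  3  3
 T  7  6  5  6  5  4  4
 T  8  7  6  6  6  5  5
 C  9  8  7  6  7  6  6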